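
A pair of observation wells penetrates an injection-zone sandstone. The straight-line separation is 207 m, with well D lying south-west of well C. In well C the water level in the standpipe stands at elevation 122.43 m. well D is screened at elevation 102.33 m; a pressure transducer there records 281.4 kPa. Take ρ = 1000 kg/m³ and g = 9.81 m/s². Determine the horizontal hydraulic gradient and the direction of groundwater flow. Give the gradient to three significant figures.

i ≈ 0.0415; groundwater flows toward the north-east

Total head at well C: h = 122.43 m (water level in the piezometer is the total head).
Pressure head at well D: ψ = P/(ρg) = 281.4×1000 / (1000 × 9.81) = 28.69 m.
Total head at well D: h = z + ψ = 102.33 + 28.69 = 131.02 m.
Head difference: h(well C) − h(well D) = 122.43 − 131.02 = -8.59 m.
Hydraulic gradient: i = |Δh| / L = 8.59 / 207 = 0.0415.
Flow is from higher to lower head: from well D toward well C, i.e. toward the north-east.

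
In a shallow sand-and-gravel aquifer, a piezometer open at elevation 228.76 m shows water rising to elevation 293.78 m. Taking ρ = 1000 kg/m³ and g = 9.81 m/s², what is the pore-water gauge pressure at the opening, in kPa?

Pressure head ψ = h − z = 293.78 − 228.76 = 65.02 m.
P = ρgψ = 1000 × 9.81 × 65.02 = 637846 Pa ≈ 638 kPa.

P ≈ 638 kPa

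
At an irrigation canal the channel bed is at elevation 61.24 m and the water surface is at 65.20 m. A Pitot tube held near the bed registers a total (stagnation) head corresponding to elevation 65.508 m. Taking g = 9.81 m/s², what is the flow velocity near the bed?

Near the bed, under hydrostatic conditions, the piezometric head (z + ψ) equals the free-surface elevation, 65.20 m.
Velocity head = total − piezometric = 65.508 − 65.20 = 0.308 m.
v = √(2g·h_v) = √(2 × 9.81 × 0.308) = 2.46 m/s.

v ≈ 2.46 m/s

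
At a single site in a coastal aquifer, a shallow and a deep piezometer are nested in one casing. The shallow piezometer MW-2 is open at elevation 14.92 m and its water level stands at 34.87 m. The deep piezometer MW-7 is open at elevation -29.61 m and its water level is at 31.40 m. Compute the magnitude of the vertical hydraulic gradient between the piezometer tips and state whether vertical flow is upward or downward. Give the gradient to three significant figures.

|i_v| ≈ 0.0779; vertical flow is downward

Total head at MW-2: h = 34.87 m (water level in the standpipe).
Total head at MW-7: h = 31.40 m.
Δh = h(MW-2) − h(MW-7) = 34.87 − 31.40 = 3.47 m.
Vertical separation Δz = 14.92 − (-29.61) = 44.53 m.
|i_v| = |Δh| / Δz = 3.47 / 44.53 = 0.0779.
Head is higher in the shallow piezometer, so vertical flow is downward (recharge condition).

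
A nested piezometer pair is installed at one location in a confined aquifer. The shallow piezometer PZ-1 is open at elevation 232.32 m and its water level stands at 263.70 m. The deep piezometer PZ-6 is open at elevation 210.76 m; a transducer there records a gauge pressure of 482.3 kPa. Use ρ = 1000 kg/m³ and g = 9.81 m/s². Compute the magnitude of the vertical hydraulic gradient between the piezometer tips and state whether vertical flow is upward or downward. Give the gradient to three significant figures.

Total head at PZ-1: h = 263.70 m (water level in the standpipe).
Pressure head at PZ-6: ψ = P/(ρg) = 482.3×1000 / (1000 × 9.81) = 49.16 m.
Total head at PZ-6: h = z + ψ = 210.76 + 49.16 = 259.92 m.
Δh = h(PZ-1) − h(PZ-6) = 263.70 − 259.92 = 3.78 m.
Vertical separation Δz = 232.32 − 210.76 = 21.56 m.
|i_v| = |Δh| / Δz = 3.78 / 21.56 = 0.175.
Head is higher in the shallow piezometer, so vertical flow is downward (recharge condition).

|i_v| ≈ 0.175; vertical flow is downward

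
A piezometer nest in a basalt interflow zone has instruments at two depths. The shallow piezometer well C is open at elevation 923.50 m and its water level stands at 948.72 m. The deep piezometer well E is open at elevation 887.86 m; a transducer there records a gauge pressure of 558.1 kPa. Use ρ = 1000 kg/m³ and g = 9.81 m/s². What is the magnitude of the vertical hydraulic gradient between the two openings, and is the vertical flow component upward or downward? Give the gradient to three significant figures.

|i_v| ≈ 0.111; vertical flow is downward

Total head at well C: h = 948.72 m (water level in the standpipe).
Pressure head at well E: ψ = P/(ρg) = 558.1×1000 / (1000 × 9.81) = 56.89 m.
Total head at well E: h = z + ψ = 887.86 + 56.89 = 944.75 m.
Δh = h(well C) − h(well E) = 948.72 − 944.75 = 3.97 m.
Vertical separation Δz = 923.50 − 887.86 = 35.64 m.
|i_v| = |Δh| / Δz = 3.97 / 35.64 = 0.111.
Head is higher in the shallow piezometer, so vertical flow is downward (recharge condition).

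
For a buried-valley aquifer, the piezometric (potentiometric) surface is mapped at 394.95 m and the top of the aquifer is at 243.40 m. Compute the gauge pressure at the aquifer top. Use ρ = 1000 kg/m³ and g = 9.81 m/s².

P ≈ 1490 kPa

Pressure head at the aquifer top: ψ = h − z = 394.95 − 243.40 = 151.55 m.
P = ρgψ = 1000 × 9.81 × 151.55 = 1486705 Pa ≈ 1490 kPa.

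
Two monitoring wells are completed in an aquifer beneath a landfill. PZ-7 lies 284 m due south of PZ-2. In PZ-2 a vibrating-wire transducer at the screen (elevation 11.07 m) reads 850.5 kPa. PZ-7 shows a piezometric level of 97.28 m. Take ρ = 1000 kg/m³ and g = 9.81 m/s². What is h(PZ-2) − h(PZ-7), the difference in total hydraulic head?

Δh ≈ 0.49 m

Pressure head at PZ-2: ψ = P/(ρg) = 850.5×1000 / (1000 × 9.81) = 86.70 m.
Total head at PZ-2: h = z + ψ = 11.07 + 86.70 = 97.77 m.
Total head at PZ-7: h = 97.28 m (water level in the piezometer is the total head).
Head difference: h(PZ-2) − h(PZ-7) = 97.77 − 97.28 = 0.49 m.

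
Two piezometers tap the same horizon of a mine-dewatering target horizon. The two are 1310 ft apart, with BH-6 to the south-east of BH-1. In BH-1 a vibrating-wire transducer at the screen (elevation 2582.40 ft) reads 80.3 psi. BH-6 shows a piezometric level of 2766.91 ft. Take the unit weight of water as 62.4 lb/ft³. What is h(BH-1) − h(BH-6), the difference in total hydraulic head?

Δh ≈ 0.80 ft

Pressure head at BH-1: ψ = 144·P/γ = 144 × 80.3 / 62.4 = 185.31 ft.
Total head at BH-1: h = z + ψ = 2582.40 + 185.31 = 2767.71 ft.
Total head at BH-6: h = 2766.91 ft (water level in the piezometer is the total head).
Head difference: h(BH-1) − h(BH-6) = 2767.71 − 2766.91 = 0.80 ft.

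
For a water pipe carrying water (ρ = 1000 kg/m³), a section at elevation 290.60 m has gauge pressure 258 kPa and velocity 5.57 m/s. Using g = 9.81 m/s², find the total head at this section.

h ≈ 318.48 m

Pressure head ψ = P/(ρg) = 258×1000 / (1000 × 9.81) = 26.30 m.
Velocity head = v²/(2g) = 5.57² / (2 × 9.81) = 1.581 m.
h = z + ψ + v²/(2g) = 290.60 + 26.30 + 1.581 = 318.48 m.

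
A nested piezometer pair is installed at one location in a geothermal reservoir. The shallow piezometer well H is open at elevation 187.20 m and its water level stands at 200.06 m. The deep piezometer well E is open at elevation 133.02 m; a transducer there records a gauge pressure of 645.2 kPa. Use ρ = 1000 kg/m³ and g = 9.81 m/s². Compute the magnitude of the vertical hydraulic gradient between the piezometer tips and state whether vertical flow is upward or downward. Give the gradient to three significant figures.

Total head at well H: h = 200.06 m (water level in the standpipe).
Pressure head at well E: ψ = P/(ρg) = 645.2×1000 / (1000 × 9.81) = 65.77 m.
Total head at well E: h = z + ψ = 133.02 + 65.77 = 198.79 m.
Δh = h(well H) − h(well E) = 200.06 − 198.79 = 1.27 m.
Vertical separation Δz = 187.20 − 133.02 = 54.18 m.
|i_v| = |Δh| / Δz = 1.27 / 54.18 = 0.0234.
Head is higher in the shallow piezometer, so vertical flow is downward (recharge condition).

|i_v| ≈ 0.0234; vertical flow is downward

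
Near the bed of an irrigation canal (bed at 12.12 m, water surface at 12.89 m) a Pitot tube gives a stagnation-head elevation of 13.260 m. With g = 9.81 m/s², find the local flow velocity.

Near the bed, under hydrostatic conditions, the piezometric head (z + ψ) equals the free-surface elevation, 12.89 m.
Velocity head = total − piezometric = 13.260 − 12.89 = 0.370 m.
v = √(2g·h_v) = √(2 × 9.81 × 0.370) = 2.69 m/s.

v ≈ 2.69 m/s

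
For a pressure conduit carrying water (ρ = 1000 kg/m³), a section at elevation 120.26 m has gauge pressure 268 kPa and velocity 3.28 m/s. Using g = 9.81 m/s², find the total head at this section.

h ≈ 148.13 m

Pressure head ψ = P/(ρg) = 268×1000 / (1000 × 9.81) = 27.32 m.
Velocity head = v²/(2g) = 3.28² / (2 × 9.81) = 0.548 m.
h = z + ψ + v²/(2g) = 120.26 + 27.32 + 0.548 = 148.13 m.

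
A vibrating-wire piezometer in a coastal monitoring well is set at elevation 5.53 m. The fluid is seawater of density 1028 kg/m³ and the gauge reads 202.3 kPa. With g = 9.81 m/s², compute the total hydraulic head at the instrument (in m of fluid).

h ≈ 25.59 m

ψ = P/(ρg) = 202.3×1000 / (1028 × 9.81) = 20.06 m.
h = z + ψ = 5.53 + 20.06 = 25.59 m.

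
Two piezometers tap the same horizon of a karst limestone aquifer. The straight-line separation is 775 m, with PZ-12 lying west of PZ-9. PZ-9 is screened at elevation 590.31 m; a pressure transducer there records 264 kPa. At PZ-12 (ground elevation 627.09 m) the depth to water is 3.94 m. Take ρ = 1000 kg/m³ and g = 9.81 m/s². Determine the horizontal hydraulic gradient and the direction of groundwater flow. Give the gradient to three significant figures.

i ≈ 0.00765; groundwater flows toward the east

Pressure head at PZ-9: ψ = P/(ρg) = 264×1000 / (1000 × 9.81) = 26.91 m.
Total head at PZ-9: h = z + ψ = 590.31 + 26.91 = 617.22 m.
Total head at PZ-12: h = 627.09 − 3.94 = 623.15 m.
Head difference: h(PZ-9) − h(PZ-12) = 617.22 − 623.15 = -5.93 m.
Hydraulic gradient: i = |Δh| / L = 5.93 / 775 = 0.00765.
Flow is from higher to lower head: from PZ-12 toward PZ-9, i.e. toward the east.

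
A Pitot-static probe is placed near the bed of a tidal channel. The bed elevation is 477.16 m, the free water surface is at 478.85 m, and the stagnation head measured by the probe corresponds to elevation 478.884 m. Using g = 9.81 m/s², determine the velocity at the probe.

v ≈ 0.817 m/s

Near the bed, under hydrostatic conditions, the piezometric head (z + ψ) equals the free-surface elevation, 478.85 m.
Velocity head = total − piezometric = 478.884 − 478.85 = 0.034 m.
v = √(2g·h_v) = √(2 × 9.81 × 0.034) = 0.817 m/s.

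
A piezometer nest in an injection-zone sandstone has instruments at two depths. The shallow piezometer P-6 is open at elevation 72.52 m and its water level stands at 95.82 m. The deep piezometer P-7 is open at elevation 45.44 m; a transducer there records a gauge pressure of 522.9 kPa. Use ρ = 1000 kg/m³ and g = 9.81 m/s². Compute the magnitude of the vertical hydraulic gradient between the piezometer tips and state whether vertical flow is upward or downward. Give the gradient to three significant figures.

Total head at P-6: h = 95.82 m (water level in the standpipe).
Pressure head at P-7: ψ = P/(ρg) = 522.9×1000 / (1000 × 9.81) = 53.30 m.
Total head at P-7: h = z + ψ = 45.44 + 53.30 = 98.74 m.
Δh = h(P-6) − h(P-7) = 95.82 − 98.74 = -2.92 m.
Vertical separation Δz = 72.52 − 45.44 = 27.08 m.
|i_v| = |Δh| / Δz = 2.92 / 27.08 = 0.108.
Head is higher in the deep piezometer, so vertical flow is upward (discharge condition).

|i_v| ≈ 0.108; vertical flow is upward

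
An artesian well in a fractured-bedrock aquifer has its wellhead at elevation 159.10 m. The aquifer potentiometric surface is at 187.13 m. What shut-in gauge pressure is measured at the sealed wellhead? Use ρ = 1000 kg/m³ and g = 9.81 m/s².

Head above the cap: Δh = 187.13 − 159.10 = 28.03 m.
P = ρgΔh = 1000 × 9.81 × 28.03 = 274974 Pa ≈ 275 kPa.

P ≈ 275 kPa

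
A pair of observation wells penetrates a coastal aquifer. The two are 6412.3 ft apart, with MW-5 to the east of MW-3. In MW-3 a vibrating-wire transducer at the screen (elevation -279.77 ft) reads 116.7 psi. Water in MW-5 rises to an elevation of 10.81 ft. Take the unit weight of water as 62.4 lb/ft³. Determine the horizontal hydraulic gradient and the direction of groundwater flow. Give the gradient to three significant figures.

i ≈ 0.00332; groundwater flows toward the west

Pressure head at MW-3: ψ = 144·P/γ = 144 × 116.7 / 62.4 = 269.31 ft.
Total head at MW-3: h = z + ψ = -279.77 + 269.31 = -10.46 ft.
Total head at MW-5: h = 10.81 ft (water level in the piezometer is the total head).
Head difference: h(MW-3) − h(MW-5) = -10.46 − 10.81 = -21.27 ft.
Hydraulic gradient: i = |Δh| / L = 21.27 / 6412.3 = 0.00332.
Flow is from higher to lower head: from MW-5 toward MW-3, i.e. toward the west.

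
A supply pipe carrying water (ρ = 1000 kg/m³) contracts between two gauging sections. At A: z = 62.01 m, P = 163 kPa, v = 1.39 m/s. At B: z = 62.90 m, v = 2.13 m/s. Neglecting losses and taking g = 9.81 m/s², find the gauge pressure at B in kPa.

P₂ ≈ 153 kPa

Pressure head at A: ψ₁ = P₁/(ρg) = 163×1000 / (1000 × 9.81) = 16.62 m.
Velocity heads: v₁²/2g = 1.39²/19.62 = 0.098 m; v₂²/2g = 2.13²/19.62 = 0.231 m.
Total head H = z₁ + ψ₁ + v₁²/2g = 62.01 + 16.62 + 0.098 = 78.73 m.
ψ₂ = H − z₂ − v₂²/2g = 78.73 − 62.90 − 0.231 = 15.60 m.
P₂ = ρgψ₂ = 1000 × 9.81 × 15.60 ≈ 153 kPa.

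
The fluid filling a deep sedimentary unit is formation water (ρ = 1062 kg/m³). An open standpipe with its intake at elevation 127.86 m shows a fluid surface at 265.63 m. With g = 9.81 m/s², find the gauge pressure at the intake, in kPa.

Pressure head ψ = h − z = 265.63 − 127.86 = 137.77 m.
P = ρgψ = 1062 × 9.81 × 137.77 = 1435318 Pa ≈ 1440 kPa.

P ≈ 1440 kPa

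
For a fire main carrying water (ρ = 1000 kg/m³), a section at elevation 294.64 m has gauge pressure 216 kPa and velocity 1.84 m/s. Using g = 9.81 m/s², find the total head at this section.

Pressure head ψ = P/(ρg) = 216×1000 / (1000 × 9.81) = 22.02 m.
Velocity head = v²/(2g) = 1.84² / (2 × 9.81) = 0.173 m.
h = z + ψ + v²/(2g) = 294.64 + 22.02 + 0.173 = 316.83 m.

h ≈ 316.83 m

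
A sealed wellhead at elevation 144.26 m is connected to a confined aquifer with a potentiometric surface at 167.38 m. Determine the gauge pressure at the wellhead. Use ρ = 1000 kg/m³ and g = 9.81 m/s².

Head above the cap: Δh = 167.38 − 144.26 = 23.12 m.
P = ρgΔh = 1000 × 9.81 × 23.12 = 226807 Pa ≈ 227 kPa.

P ≈ 227 kPa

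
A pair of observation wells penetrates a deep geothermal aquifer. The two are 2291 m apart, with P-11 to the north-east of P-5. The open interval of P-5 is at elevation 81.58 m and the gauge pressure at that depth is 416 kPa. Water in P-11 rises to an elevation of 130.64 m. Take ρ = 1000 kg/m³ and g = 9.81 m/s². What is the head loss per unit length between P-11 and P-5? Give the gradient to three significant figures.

i ≈ 0.00290 m/m

Pressure head at P-5: ψ = P/(ρg) = 416×1000 / (1000 × 9.81) = 42.41 m.
Total head at P-5: h = z + ψ = 81.58 + 42.41 = 123.99 m.
Total head at P-11: h = 130.64 m (water level in the piezometer is the total head).
Head difference: h(P-5) − h(P-11) = 123.99 − 130.64 = -6.65 m.
Hydraulic gradient: i = |Δh| / L = 6.65 / 2291 = 0.00290.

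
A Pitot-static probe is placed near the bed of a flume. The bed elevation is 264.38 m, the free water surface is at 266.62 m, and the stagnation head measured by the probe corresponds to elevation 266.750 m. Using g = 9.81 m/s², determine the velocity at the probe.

Near the bed, under hydrostatic conditions, the piezometric head (z + ψ) equals the free-surface elevation, 266.62 m.
Velocity head = total − piezometric = 266.750 − 266.62 = 0.130 m.
v = √(2g·h_v) = √(2 × 9.81 × 0.130) = 1.60 m/s.

v ≈ 1.60 m/s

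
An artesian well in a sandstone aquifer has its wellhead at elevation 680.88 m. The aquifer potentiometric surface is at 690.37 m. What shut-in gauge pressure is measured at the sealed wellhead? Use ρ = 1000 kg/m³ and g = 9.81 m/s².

Head above the cap: Δh = 690.37 − 680.88 = 9.49 m.
P = ρgΔh = 1000 × 9.81 × 9.49 = 93097 Pa ≈ 93.1 kPa.

P ≈ 93.1 kPa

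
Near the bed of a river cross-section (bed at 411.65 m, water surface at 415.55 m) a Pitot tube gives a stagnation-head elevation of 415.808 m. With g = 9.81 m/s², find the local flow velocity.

v ≈ 2.25 m/s

Near the bed, under hydrostatic conditions, the piezometric head (z + ψ) equals the free-surface elevation, 415.55 m.
Velocity head = total − piezometric = 415.808 − 415.55 = 0.258 m.
v = √(2g·h_v) = √(2 × 9.81 × 0.258) = 2.25 m/s.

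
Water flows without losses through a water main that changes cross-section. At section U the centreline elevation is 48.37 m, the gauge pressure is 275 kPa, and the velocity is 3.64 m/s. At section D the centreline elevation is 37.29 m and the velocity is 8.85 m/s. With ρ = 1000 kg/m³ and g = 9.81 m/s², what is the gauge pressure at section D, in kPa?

P₂ ≈ 351 kPa

Pressure head at U: ψ₁ = P₁/(ρg) = 275×1000 / (1000 × 9.81) = 28.03 m.
Velocity heads: v₁²/2g = 3.64²/19.62 = 0.675 m; v₂²/2g = 8.85²/19.62 = 3.992 m.
Total head H = z₁ + ψ₁ + v₁²/2g = 48.37 + 28.03 + 0.675 = 77.08 m.
ψ₂ = H − z₂ − v₂²/2g = 77.08 − 37.29 − 3.992 = 35.80 m.
P₂ = ρgψ₂ = 1000 × 9.81 × 35.80 ≈ 351 kPa.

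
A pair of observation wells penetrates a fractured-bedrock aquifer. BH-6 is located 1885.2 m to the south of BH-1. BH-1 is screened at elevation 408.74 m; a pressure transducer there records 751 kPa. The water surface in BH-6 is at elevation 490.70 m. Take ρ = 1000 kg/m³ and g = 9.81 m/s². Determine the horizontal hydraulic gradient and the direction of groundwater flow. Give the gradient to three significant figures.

i ≈ 0.00287; groundwater flows toward the north

Pressure head at BH-1: ψ = P/(ρg) = 751×1000 / (1000 × 9.81) = 76.55 m.
Total head at BH-1: h = z + ψ = 408.74 + 76.55 = 485.29 m.
Total head at BH-6: h = 490.70 m (water level in the piezometer is the total head).
Head difference: h(BH-1) − h(BH-6) = 485.29 − 490.70 = -5.41 m.
Hydraulic gradient: i = |Δh| / L = 5.41 / 1885.2 = 0.00287.
Flow is from higher to lower head: from BH-6 toward BH-1, i.e. toward the north.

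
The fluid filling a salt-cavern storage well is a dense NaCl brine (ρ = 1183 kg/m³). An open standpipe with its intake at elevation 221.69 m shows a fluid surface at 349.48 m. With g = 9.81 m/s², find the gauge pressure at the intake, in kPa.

Pressure head ψ = h − z = 349.48 − 221.69 = 127.79 m.
P = ρgψ = 1183 × 9.81 × 127.79 = 1483032 Pa ≈ 1480 kPa.

P ≈ 1480 kPa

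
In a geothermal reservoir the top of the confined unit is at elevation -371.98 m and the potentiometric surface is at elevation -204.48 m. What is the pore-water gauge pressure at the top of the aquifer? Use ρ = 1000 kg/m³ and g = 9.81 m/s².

P ≈ 1640 kPa

Pressure head at the aquifer top: ψ = h − z = -204.48 − (-371.98) = 167.50 m.
P = ρgψ = 1000 × 9.81 × 167.50 = 1643175 Pa ≈ 1640 kPa.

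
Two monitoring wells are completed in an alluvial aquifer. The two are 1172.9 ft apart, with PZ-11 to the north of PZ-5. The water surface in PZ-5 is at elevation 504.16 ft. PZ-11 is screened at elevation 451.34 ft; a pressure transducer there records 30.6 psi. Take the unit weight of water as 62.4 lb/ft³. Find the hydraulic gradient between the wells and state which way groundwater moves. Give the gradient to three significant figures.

Total head at PZ-5: h = 504.16 ft (water level in the piezometer is the total head).
Pressure head at PZ-11: ψ = 144·P/γ = 144 × 30.6 / 62.4 = 70.62 ft.
Total head at PZ-11: h = z + ψ = 451.34 + 70.62 = 521.96 ft.
Head difference: h(PZ-5) − h(PZ-11) = 504.16 − 521.96 = -17.80 ft.
Hydraulic gradient: i = |Δh| / L = 17.80 / 1172.9 = 0.0152.
Flow is from higher to lower head: from PZ-11 toward PZ-5, i.e. toward the south.

i ≈ 0.0152; groundwater flows toward the south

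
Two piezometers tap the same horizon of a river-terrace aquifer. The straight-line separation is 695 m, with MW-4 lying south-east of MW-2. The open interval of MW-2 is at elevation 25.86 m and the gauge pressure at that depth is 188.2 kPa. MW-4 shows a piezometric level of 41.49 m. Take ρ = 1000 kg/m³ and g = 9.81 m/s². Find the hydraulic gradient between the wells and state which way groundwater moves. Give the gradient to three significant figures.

i ≈ 0.00511; groundwater flows toward the south-east

Pressure head at MW-2: ψ = P/(ρg) = 188.2×1000 / (1000 × 9.81) = 19.18 m.
Total head at MW-2: h = z + ψ = 25.86 + 19.18 = 45.04 m.
Total head at MW-4: h = 41.49 m (water level in the piezometer is the total head).
Head difference: h(MW-2) − h(MW-4) = 45.04 − 41.49 = 3.55 m.
Hydraulic gradient: i = |Δh| / L = 3.55 / 695 = 0.00511.
Flow is from higher to lower head: from MW-2 toward MW-4, i.e. toward the south-east.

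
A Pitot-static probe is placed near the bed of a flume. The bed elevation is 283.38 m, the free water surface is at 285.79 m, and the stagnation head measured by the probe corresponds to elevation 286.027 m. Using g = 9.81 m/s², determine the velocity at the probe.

v ≈ 2.16 m/s

Near the bed, under hydrostatic conditions, the piezometric head (z + ψ) equals the free-surface elevation, 285.79 m.
Velocity head = total − piezometric = 286.027 − 285.79 = 0.237 m.
v = √(2g·h_v) = √(2 × 9.81 × 0.237) = 2.16 m/s.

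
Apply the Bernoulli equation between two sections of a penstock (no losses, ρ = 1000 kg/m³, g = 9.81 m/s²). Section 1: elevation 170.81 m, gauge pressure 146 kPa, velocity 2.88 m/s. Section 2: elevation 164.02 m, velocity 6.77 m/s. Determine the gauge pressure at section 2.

Pressure head at 1: ψ₁ = P₁/(ρg) = 146×1000 / (1000 × 9.81) = 14.88 m.
Velocity heads: v₁²/2g = 2.88²/19.62 = 0.423 m; v₂²/2g = 6.77²/19.62 = 2.336 m.
Total head H = z₁ + ψ₁ + v₁²/2g = 170.81 + 14.88 + 0.423 = 186.11 m.
ψ₂ = H − z₂ − v₂²/2g = 186.11 − 164.02 − 2.336 = 19.75 m.
P₂ = ρgψ₂ = 1000 × 9.81 × 19.75 ≈ 194 kPa.

P₂ ≈ 194 kPa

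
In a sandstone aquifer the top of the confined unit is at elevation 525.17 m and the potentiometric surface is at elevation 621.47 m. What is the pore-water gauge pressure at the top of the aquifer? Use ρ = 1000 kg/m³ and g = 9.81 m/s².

Pressure head at the aquifer top: ψ = h − z = 621.47 − 525.17 = 96.30 m.
P = ρgψ = 1000 × 9.81 × 96.30 = 944703 Pa ≈ 945 kPa.

P ≈ 945 kPa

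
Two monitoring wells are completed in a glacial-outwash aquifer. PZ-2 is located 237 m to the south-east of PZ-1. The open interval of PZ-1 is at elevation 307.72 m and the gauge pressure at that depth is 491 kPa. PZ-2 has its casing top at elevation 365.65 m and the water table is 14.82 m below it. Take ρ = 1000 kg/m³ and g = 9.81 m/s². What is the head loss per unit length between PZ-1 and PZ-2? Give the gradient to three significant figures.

Pressure head at PZ-1: ψ = P/(ρg) = 491×1000 / (1000 × 9.81) = 50.05 m.
Total head at PZ-1: h = z + ψ = 307.72 + 50.05 = 357.77 m.
Total head at PZ-2: h = 365.65 − 14.82 = 350.83 m.
Head difference: h(PZ-1) − h(PZ-2) = 357.77 − 350.83 = 6.94 m.
Hydraulic gradient: i = |Δh| / L = 6.94 / 237 = 0.0293.

i ≈ 0.0293 m/m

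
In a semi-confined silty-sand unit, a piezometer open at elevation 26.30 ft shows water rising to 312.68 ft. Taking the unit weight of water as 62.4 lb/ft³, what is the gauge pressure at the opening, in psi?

P ≈ 124 psi

Pressure head ψ = h − z = 312.68 − 26.30 = 286.38 ft.
P = γ·ψ / 144 = 62.4 × 286.38 / 144 = 124 psi.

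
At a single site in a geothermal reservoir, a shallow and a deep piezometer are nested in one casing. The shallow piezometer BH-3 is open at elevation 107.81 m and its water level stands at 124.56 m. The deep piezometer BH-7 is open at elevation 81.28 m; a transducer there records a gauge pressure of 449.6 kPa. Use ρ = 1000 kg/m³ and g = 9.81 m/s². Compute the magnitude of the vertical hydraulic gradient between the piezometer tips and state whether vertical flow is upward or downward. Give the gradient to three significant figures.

|i_v| ≈ 0.0961; vertical flow is upward

Total head at BH-3: h = 124.56 m (water level in the standpipe).
Pressure head at BH-7: ψ = P/(ρg) = 449.6×1000 / (1000 × 9.81) = 45.83 m.
Total head at BH-7: h = z + ψ = 81.28 + 45.83 = 127.11 m.
Δh = h(BH-3) − h(BH-7) = 124.56 − 127.11 = -2.55 m.
Vertical separation Δz = 107.81 − 81.28 = 26.53 m.
|i_v| = |Δh| / Δz = 2.55 / 26.53 = 0.0961.
Head is higher in the deep piezometer, so vertical flow is upward (discharge condition).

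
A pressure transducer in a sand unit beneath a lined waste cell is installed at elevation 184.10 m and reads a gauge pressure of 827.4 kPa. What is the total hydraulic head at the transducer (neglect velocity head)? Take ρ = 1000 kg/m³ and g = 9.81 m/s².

ψ = P/(ρg) = 827.4×1000 / (1000 × 9.81) = 84.34 m.
h = z + ψ = 184.10 + 84.34 = 268.44 m.

h ≈ 268.44 m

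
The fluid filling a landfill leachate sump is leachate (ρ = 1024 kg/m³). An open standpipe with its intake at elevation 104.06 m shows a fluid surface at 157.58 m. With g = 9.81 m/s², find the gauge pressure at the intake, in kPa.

P ≈ 538 kPa

Pressure head ψ = h − z = 157.58 − 104.06 = 53.52 m.
P = ρgψ = 1024 × 9.81 × 53.52 = 537632 Pa ≈ 538 kPa.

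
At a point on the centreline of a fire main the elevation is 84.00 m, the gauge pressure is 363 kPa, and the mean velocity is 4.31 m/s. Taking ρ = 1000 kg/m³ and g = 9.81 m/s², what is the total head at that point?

Pressure head ψ = P/(ρg) = 363×1000 / (1000 × 9.81) = 37.00 m.
Velocity head = v²/(2g) = 4.31² / (2 × 9.81) = 0.947 m.
h = z + ψ + v²/(2g) = 84.00 + 37.00 + 0.947 = 121.95 m.

h ≈ 121.95 m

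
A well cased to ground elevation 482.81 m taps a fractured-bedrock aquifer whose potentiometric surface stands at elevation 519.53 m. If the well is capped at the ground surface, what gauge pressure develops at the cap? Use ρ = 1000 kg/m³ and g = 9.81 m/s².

Head above the cap: Δh = 519.53 − 482.81 = 36.72 m.
P = ρgΔh = 1000 × 9.81 × 36.72 = 360223 Pa ≈ 360 kPa.

P ≈ 360 kPa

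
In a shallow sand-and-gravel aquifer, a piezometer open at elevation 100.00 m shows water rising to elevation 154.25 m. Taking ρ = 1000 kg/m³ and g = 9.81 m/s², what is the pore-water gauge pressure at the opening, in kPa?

Pressure head ψ = h − z = 154.25 − 100.00 = 54.25 m.
P = ρgψ = 1000 × 9.81 × 54.25 = 532192 Pa ≈ 532 kPa.

P ≈ 532 kPa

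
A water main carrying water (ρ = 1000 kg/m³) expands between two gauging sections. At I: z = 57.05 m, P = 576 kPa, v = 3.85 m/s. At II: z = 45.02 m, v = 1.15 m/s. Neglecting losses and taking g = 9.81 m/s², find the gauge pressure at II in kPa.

P₂ ≈ 701 kPa

Pressure head at I: ψ₁ = P₁/(ρg) = 576×1000 / (1000 × 9.81) = 58.72 m.
Velocity heads: v₁²/2g = 3.85²/19.62 = 0.755 m; v₂²/2g = 1.15²/19.62 = 0.067 m.
Total head H = z₁ + ψ₁ + v₁²/2g = 57.05 + 58.72 + 0.755 = 116.52 m.
ψ₂ = H − z₂ − v₂²/2g = 116.52 − 45.02 − 0.067 = 71.43 m.
P₂ = ρgψ₂ = 1000 × 9.81 × 71.43 ≈ 701 kPa.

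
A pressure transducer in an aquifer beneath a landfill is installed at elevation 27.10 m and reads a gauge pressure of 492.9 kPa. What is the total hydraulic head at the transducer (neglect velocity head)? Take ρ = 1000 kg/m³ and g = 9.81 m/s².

ψ = P/(ρg) = 492.9×1000 / (1000 × 9.81) = 50.24 m.
h = z + ψ = 27.10 + 50.24 = 77.34 m.

h ≈ 77.34 m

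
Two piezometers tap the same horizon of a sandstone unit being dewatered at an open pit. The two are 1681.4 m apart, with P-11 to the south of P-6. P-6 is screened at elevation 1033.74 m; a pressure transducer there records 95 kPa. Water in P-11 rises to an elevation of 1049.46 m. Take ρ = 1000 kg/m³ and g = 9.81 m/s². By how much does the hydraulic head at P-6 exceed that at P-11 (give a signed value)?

Δh ≈ -6.04 m

Pressure head at P-6: ψ = P/(ρg) = 95×1000 / (1000 × 9.81) = 9.68 m.
Total head at P-6: h = z + ψ = 1033.74 + 9.68 = 1043.42 m.
Total head at P-11: h = 1049.46 m (water level in the piezometer is the total head).
Head difference: h(P-6) − h(P-11) = 1043.42 − 1049.46 = -6.04 m.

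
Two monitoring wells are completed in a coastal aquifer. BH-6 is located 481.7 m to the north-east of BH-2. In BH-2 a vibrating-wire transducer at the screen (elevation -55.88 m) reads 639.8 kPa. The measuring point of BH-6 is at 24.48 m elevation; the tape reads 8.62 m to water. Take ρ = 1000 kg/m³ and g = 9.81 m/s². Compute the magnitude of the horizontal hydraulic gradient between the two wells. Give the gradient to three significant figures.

Pressure head at BH-2: ψ = P/(ρg) = 639.8×1000 / (1000 × 9.81) = 65.22 m.
Total head at BH-2: h = z + ψ = -55.88 + 65.22 = 9.34 m.
Total head at BH-6: h = 24.48 − 8.62 = 15.86 m.
Head difference: h(BH-2) − h(BH-6) = 9.34 − 15.86 = -6.52 m.
Hydraulic gradient: i = |Δh| / L = 6.52 / 481.7 = 0.0135.

i ≈ 0.0135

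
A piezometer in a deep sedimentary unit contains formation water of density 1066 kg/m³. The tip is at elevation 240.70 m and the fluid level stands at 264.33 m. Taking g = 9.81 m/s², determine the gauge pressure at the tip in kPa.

Pressure head ψ = h − z = 264.33 − 240.70 = 23.63 m.
P = ρgψ = 1066 × 9.81 × 23.63 = 247110 Pa ≈ 247 kPa.

P ≈ 247 kPa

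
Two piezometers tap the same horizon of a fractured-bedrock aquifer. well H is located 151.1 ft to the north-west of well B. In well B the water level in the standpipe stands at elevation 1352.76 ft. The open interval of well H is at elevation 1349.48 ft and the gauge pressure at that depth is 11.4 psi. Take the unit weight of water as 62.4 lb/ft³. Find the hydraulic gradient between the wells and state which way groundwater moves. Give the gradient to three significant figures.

Total head at well B: h = 1352.76 ft (water level in the piezometer is the total head).
Pressure head at well H: ψ = 144·P/γ = 144 × 11.4 / 62.4 = 26.31 ft.
Total head at well H: h = z + ψ = 1349.48 + 26.31 = 1375.79 ft.
Head difference: h(well B) − h(well H) = 1352.76 − 1375.79 = -23.03 ft.
Hydraulic gradient: i = |Δh| / L = 23.03 / 151.1 = 0.152.
Flow is from higher to lower head: from well H toward well B, i.e. toward the south-east.

i ≈ 0.152; groundwater flows toward the south-east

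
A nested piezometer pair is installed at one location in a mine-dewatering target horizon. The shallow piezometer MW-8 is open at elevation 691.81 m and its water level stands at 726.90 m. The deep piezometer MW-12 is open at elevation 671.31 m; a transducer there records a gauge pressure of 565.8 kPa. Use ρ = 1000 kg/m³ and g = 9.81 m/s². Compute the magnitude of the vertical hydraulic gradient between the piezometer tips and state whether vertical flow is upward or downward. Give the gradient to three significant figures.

Total head at MW-8: h = 726.90 m (water level in the standpipe).
Pressure head at MW-12: ψ = P/(ρg) = 565.8×1000 / (1000 × 9.81) = 57.68 m.
Total head at MW-12: h = z + ψ = 671.31 + 57.68 = 728.99 m.
Δh = h(MW-8) − h(MW-12) = 726.90 − 728.99 = -2.09 m.
Vertical separation Δz = 691.81 − 671.31 = 20.50 m.
|i_v| = |Δh| / Δz = 2.09 / 20.50 = 0.102.
Head is higher in the deep piezometer, so vertical flow is upward (discharge condition).

|i_v| ≈ 0.102; vertical flow is upward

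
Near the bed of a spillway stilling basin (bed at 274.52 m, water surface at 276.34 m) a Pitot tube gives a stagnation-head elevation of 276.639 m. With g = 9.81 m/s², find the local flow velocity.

v ≈ 2.42 m/s

Near the bed, under hydrostatic conditions, the piezometric head (z + ψ) equals the free-surface elevation, 276.34 m.
Velocity head = total − piezometric = 276.639 − 276.34 = 0.299 m.
v = √(2g·h_v) = √(2 × 9.81 × 0.299) = 2.42 m/s.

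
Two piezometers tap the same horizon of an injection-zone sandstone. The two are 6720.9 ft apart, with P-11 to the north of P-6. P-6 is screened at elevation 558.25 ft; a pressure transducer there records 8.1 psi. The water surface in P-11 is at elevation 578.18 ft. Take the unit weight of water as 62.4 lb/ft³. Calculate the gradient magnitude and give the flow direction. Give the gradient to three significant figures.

Pressure head at P-6: ψ = 144·P/γ = 144 × 8.1 / 62.4 = 18.69 ft.
Total head at P-6: h = z + ψ = 558.25 + 18.69 = 576.94 ft.
Total head at P-11: h = 578.18 ft (water level in the piezometer is the total head).
Head difference: h(P-6) − h(P-11) = 576.94 − 578.18 = -1.24 ft.
Hydraulic gradient: i = |Δh| / L = 1.24 / 6720.9 = 0.000184.
Flow is from higher to lower head: from P-11 toward P-6, i.e. toward the south.

i ≈ 0.000184; groundwater flows toward the south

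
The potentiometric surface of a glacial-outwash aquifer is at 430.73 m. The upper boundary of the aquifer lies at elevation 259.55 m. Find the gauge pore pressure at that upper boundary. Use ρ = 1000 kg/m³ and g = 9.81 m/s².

Pressure head at the aquifer top: ψ = h − z = 430.73 − 259.55 = 171.18 m.
P = ρgψ = 1000 × 9.81 × 171.18 = 1679276 Pa ≈ 1680 kPa.

P ≈ 1680 kPa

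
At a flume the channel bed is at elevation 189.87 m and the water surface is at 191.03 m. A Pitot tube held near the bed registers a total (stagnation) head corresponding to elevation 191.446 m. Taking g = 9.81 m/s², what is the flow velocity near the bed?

v ≈ 2.86 m/s

Near the bed, under hydrostatic conditions, the piezometric head (z + ψ) equals the free-surface elevation, 191.03 m.
Velocity head = total − piezometric = 191.446 − 191.03 = 0.416 m.
v = √(2g·h_v) = √(2 × 9.81 × 0.416) = 2.86 m/s.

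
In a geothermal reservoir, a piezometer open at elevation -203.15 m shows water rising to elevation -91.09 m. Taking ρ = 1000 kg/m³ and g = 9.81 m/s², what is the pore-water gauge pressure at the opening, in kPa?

P ≈ 1100 kPa

Pressure head ψ = h − z = -91.09 − (-203.15) = 112.06 m.
P = ρgψ = 1000 × 9.81 × 112.06 = 1099309 Pa ≈ 1100 kPa.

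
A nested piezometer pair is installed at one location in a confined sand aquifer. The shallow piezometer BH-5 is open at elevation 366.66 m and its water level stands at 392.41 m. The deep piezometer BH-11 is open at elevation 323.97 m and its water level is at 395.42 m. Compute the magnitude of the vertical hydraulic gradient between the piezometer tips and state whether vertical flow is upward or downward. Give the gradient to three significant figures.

Total head at BH-5: h = 392.41 m (water level in the standpipe).
Total head at BH-11: h = 395.42 m.
Δh = h(BH-5) − h(BH-11) = 392.41 − 395.42 = -3.01 m.
Vertical separation Δz = 366.66 − 323.97 = 42.69 m.
|i_v| = |Δh| / Δz = 3.01 / 42.69 = 0.0705.
Head is higher in the deep piezometer, so vertical flow is upward (discharge condition).

|i_v| ≈ 0.0705; vertical flow is upward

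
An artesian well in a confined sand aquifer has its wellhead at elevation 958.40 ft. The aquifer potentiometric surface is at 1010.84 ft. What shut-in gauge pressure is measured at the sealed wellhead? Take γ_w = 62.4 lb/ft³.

Head above the cap: Δh = 1010.84 − 958.40 = 52.44 ft.
P = γΔh/144 = 62.4 × 52.44 / 144 = 22.7 psi.

P ≈ 22.7 psi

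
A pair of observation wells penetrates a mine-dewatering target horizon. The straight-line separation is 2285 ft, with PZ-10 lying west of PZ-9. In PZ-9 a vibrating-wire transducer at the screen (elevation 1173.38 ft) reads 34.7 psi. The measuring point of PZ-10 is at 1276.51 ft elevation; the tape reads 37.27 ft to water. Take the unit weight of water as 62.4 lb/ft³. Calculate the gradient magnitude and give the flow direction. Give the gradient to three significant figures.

Pressure head at PZ-9: ψ = 144·P/γ = 144 × 34.7 / 62.4 = 80.08 ft.
Total head at PZ-9: h = z + ψ = 1173.38 + 80.08 = 1253.46 ft.
Total head at PZ-10: h = 1276.51 − 37.27 = 1239.24 ft.
Head difference: h(PZ-9) − h(PZ-10) = 1253.46 − 1239.24 = 14.22 ft.
Hydraulic gradient: i = |Δh| / L = 14.22 / 2285 = 0.00622.
Flow is from higher to lower head: from PZ-9 toward PZ-10, i.e. toward the west.

i ≈ 0.00622; groundwater flows toward the west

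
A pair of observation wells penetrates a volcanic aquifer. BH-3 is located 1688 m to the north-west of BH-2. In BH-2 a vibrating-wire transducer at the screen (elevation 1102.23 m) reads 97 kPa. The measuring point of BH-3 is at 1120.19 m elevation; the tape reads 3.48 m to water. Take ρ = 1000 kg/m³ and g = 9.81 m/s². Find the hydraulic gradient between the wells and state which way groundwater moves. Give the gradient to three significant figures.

Pressure head at BH-2: ψ = P/(ρg) = 97×1000 / (1000 × 9.81) = 9.89 m.
Total head at BH-2: h = z + ψ = 1102.23 + 9.89 = 1112.12 m.
Total head at BH-3: h = 1120.19 − 3.48 = 1116.71 m.
Head difference: h(BH-2) − h(BH-3) = 1112.12 − 1116.71 = -4.59 m.
Hydraulic gradient: i = |Δh| / L = 4.59 / 1688 = 0.00272.
Flow is from higher to lower head: from BH-3 toward BH-2, i.e. toward the south-east.

i ≈ 0.00272; groundwater flows toward the south-east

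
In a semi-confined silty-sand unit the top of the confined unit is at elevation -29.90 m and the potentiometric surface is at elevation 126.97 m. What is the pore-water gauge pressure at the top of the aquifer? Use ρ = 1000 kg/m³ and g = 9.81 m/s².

Pressure head at the aquifer top: ψ = h − z = 126.97 − (-29.90) = 156.87 m.
P = ρgψ = 1000 × 9.81 × 156.87 = 1538895 Pa ≈ 1540 kPa.

P ≈ 1540 kPa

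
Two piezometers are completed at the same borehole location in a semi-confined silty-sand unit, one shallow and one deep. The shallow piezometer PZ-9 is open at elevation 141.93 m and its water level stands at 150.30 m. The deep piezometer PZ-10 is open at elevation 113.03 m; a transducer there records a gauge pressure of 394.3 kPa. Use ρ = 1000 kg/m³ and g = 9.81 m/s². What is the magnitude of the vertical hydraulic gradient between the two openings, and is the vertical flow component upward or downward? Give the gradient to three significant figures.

Total head at PZ-9: h = 150.30 m (water level in the standpipe).
Pressure head at PZ-10: ψ = P/(ρg) = 394.3×1000 / (1000 × 9.81) = 40.19 m.
Total head at PZ-10: h = z + ψ = 113.03 + 40.19 = 153.22 m.
Δh = h(PZ-9) − h(PZ-10) = 150.30 − 153.22 = -2.92 m.
Vertical separation Δz = 141.93 − 113.03 = 28.90 m.
|i_v| = |Δh| / Δz = 2.92 / 28.90 = 0.101.
Head is higher in the deep piezometer, so vertical flow is upward (discharge condition).

|i_v| ≈ 0.101; vertical flow is upward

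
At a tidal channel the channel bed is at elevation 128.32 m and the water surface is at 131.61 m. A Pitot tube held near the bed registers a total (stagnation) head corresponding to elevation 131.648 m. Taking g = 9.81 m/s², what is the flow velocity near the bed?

v ≈ 0.863 m/s

Near the bed, under hydrostatic conditions, the piezometric head (z + ψ) equals the free-surface elevation, 131.61 m.
Velocity head = total − piezometric = 131.648 − 131.61 = 0.038 m.
v = √(2g·h_v) = √(2 × 9.81 × 0.038) = 0.863 m/s.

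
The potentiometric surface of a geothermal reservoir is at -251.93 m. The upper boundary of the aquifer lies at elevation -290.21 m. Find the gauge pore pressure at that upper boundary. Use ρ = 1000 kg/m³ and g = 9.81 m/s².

P ≈ 376 kPa

Pressure head at the aquifer top: ψ = h − z = -251.93 − (-290.21) = 38.28 m.
P = ρgψ = 1000 × 9.81 × 38.28 = 375527 Pa ≈ 376 kPa.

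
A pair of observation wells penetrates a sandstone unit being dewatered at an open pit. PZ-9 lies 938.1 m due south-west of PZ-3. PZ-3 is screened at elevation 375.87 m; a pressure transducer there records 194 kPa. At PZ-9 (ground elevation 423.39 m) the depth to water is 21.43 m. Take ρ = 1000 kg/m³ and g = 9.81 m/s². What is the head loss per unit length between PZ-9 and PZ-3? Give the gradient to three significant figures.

Pressure head at PZ-3: ψ = P/(ρg) = 194×1000 / (1000 × 9.81) = 19.78 m.
Total head at PZ-3: h = z + ψ = 375.87 + 19.78 = 395.65 m.
Total head at PZ-9: h = 423.39 − 21.43 = 401.96 m.
Head difference: h(PZ-3) − h(PZ-9) = 395.65 − 401.96 = -6.31 m.
Hydraulic gradient: i = |Δh| / L = 6.31 / 938.1 = 0.00673.

i ≈ 0.00673 m/m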